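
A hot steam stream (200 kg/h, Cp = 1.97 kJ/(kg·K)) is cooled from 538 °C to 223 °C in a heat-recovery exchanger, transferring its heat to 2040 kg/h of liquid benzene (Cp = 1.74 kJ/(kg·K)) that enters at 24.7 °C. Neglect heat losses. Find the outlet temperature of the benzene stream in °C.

Heat released by hot stream: Q = 200 × 1.97 × (538 − 223) = 124110 kJ/h
Energy balance on cold side (adiabatic exchanger): Q = ṁ_c·Cp_c·(T_c,out − T_c,in)
T_c,out = 24.7 + 124110/(2040 × 1.74) = 59.665 °C

T_c,out = 59.7 °C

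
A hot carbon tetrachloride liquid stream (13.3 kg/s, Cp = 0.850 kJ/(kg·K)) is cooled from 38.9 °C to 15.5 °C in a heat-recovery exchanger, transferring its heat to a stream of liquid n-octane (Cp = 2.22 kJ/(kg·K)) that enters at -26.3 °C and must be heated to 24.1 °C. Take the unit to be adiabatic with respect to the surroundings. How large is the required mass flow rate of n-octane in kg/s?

Heat released by hot stream: Q = 13.3 × 0.850 × (38.9 − 15.5) = 264.54 kJ/s
Energy balance on cold side (adiabatic exchanger): Q = ṁ_c·Cp_c·(T_c,out − T_c,in)
ṁ_c = 264.54 / [2.22 × (24.1 − -26.3)] = 2.3643 kg/s

ṁ_c = 2.36 kg/s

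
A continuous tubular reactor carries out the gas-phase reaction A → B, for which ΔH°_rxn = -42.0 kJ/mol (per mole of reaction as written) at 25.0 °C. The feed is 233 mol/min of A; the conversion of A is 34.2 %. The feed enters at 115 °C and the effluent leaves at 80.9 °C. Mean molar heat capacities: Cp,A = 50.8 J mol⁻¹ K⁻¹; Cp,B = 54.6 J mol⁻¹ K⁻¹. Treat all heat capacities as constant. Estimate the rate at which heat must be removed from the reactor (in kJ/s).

Q_out = 62.2 kJ/s

Extent of reaction ξ = 0.342 × 233 = 79.686 mol/min
Reaction term: ξ·ΔH°_rxn = 79.686 × -42.0 = -3346.8 kJ/min
Sensible, feed 115→25 °C: -1065.3 kJ/min
Outlet flows (mol/min): A 153.31, B 79.686
Sensible, products 25→80.9 °C: 678.58 kJ/min
Q = ΔH = -3733.5 kJ/min = -62.225 kW
Heat removed = 62.225 kJ/s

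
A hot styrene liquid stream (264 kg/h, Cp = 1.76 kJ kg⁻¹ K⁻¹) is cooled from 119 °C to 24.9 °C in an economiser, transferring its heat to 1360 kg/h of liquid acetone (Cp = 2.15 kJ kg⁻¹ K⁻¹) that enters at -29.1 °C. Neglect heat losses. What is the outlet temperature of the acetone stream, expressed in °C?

T_c,out = -14.1 °C

Heat released by hot stream: Q = 264 × 1.76 × (119 − 24.9) = 43723 kJ/h
Energy balance on cold side (adiabatic exchanger): Q = ṁ_c·Cp_c·(T_c,out − T_c,in)
T_c,out = -29.1 + 43723/(1360 × 2.15) = -14.147 °C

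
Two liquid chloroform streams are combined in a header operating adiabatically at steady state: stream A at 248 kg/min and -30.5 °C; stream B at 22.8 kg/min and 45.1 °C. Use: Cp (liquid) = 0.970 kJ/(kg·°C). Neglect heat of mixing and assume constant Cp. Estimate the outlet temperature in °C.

No heat crosses the boundary, so H_out = H_in.
T_out = Σ ṁᵢCp,ᵢTᵢ / Σ ṁᵢCp,ᵢ
      = -6339.6 / 262.68 = -24.135 °C

T_out = -24.1 °C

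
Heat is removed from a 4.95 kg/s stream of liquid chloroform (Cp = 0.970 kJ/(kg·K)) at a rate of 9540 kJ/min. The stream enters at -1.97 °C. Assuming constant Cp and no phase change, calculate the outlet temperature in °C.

T_out = -35.1 °C

Q = 9540 kJ/min = 159 kJ/s
ΔT = Q/(ṁ·Cp) = 159/(4.95×0.970) = 33.115 K
T_out = -1.97 − 33.115 = -35.085 °C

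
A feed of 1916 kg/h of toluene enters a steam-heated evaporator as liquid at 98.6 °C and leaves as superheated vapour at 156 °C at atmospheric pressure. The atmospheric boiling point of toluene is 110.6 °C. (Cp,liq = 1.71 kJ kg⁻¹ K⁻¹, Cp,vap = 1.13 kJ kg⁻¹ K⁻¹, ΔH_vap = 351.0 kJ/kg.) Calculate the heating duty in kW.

Q = 225 kW

liquid 98.6→110.6 °C: 20.52 kJ/kg
vaporisation at 110.6 °C: 351 kJ/kg
vapour 110.6→156 °C: 51.302 kJ/kg
Δh = 20.52 + 351 + 51.302 = 422.82 kJ/kg
Q = ṁ·Δh = 1916 kg/h × 422.82 kJ/kg = 810130 kJ/h
|Q| = 225.04 kW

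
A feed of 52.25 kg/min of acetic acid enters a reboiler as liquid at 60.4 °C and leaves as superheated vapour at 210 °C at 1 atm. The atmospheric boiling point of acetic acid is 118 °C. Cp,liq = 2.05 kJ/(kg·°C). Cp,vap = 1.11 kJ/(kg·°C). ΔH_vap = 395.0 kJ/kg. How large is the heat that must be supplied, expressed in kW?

Q = 536 kW

liquid 60.4→118 °C: 118.08 kJ/kg
vaporisation at 118 °C: 395 kJ/kg
vapour 118→210 °C: 102.12 kJ/kg
Δh = 118.08 + 395 + 102.12 = 615.2 kJ/kg
Q = ṁ·Δh = 52.25 kg/min × 615.2 kJ/kg = 32144 kJ/min
|Q| = 535.74 kW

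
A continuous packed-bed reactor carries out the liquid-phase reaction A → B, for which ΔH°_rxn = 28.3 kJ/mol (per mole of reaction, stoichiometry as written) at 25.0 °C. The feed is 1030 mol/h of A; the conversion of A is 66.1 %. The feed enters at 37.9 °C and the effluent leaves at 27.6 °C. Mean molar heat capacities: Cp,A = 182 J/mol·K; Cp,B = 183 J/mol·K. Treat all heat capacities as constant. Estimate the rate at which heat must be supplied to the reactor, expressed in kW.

Extent of reaction ξ = 0.661 × 1030 = 680.83 mol/h
Reaction term: ξ·ΔH°_rxn = 680.83 × 28.3 = 19267 kJ/h
Sensible, feed 37.9→25 °C: -2418.2 kJ/h
Outlet flows (mol/h): A 349.17, B 680.83
Sensible, products 25→27.6 °C: 489.17 kJ/h
Q = ΔH = 17338 kJ/h = 4.8162 kW
Heat supplied = 4.8162 kW

Q_in = 4.82 kW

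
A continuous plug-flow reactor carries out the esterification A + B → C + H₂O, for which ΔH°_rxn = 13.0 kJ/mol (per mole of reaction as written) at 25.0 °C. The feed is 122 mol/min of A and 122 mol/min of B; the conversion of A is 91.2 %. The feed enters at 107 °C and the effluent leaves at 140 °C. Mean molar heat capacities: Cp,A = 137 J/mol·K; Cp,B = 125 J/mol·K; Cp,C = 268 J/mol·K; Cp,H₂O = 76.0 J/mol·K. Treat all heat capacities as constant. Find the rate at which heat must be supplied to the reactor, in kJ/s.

Q_in = 59.2 kJ/s

Extent of reaction ξ = 0.912 × 122 = 111.26 mol/min
Reaction term: ξ·ΔH°_rxn = 111.26 × 13.0 = 1446.4 kJ/min
Sensible, feed 107→25 °C: -2621 kJ/min
Outlet flows (mol/min): A 10.736, B 10.736, C 111.26, H₂O 111.26
Sensible, products 25→140 °C: 4725.1 kJ/min
Q = ΔH = 3550.5 kJ/min = 59.174 kW
Heat supplied = 59.174 kJ/s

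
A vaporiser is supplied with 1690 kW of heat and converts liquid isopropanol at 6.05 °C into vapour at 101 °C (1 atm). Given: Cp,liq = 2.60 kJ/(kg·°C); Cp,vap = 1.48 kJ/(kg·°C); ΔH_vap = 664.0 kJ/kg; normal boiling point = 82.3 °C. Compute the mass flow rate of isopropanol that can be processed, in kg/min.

ṁ = 114 kg/min

Δh = 2.60×(82.3−6.05) + 664.0 + 1.48×(101−82.3) = 889.93 kJ/kg
Q = 1690 kW = 1690 kJ/s = 101400 kJ/min
ṁ = Q/Δh = 101400 / 889.93 = 113.94 kg/min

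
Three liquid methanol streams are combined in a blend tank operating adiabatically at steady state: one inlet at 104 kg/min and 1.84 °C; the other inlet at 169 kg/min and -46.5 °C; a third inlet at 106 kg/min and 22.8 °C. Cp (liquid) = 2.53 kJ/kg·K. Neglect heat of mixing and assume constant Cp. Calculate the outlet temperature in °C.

Energy balance with Q = 0: Σ ṁᵢCp,ᵢ(T_out − Tᵢ) = 0
T_out = Σ ṁᵢCp,ᵢTᵢ / Σ ṁᵢCp,ᵢ
      = -13283 / 958.87 = -13.853 °C

T_out = -13.9 °C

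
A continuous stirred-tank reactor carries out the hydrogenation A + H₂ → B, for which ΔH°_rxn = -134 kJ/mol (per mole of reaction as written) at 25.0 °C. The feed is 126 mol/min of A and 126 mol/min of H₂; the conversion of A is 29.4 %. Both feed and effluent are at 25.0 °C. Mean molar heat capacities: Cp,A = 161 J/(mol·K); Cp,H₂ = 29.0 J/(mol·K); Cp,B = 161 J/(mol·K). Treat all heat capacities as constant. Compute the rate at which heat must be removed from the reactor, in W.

Extent of reaction ξ = 0.294 × 126 = 37.044 mol/min
Reaction term: ξ·ΔH°_rxn = 37.044 × -134 = -4963.9 kJ/min
Q = ΔH = -4963.9 kJ/min = -82.732 kW
Heat removed = 82732 W

Q_out = 82700 W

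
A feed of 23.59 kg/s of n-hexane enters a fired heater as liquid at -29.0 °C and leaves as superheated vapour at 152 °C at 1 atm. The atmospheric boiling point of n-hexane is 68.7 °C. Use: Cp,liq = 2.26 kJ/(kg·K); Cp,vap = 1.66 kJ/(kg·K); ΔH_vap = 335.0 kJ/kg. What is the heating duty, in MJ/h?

Q = 58900 MJ/h

liquid -29.0→68.7 °C: 220.8 kJ/kg
vaporisation at 68.7 °C: 335 kJ/kg
vapour 68.7→152 °C: 138.28 kJ/kg
Δh = 220.8 + 335 + 138.28 = 694.08 kJ/kg
Q = ṁ·Δh = 23.59 kg/s × 694.08 kJ/kg = 16373 kJ/s
|Q| = 16373 kW = 58944 MJ/h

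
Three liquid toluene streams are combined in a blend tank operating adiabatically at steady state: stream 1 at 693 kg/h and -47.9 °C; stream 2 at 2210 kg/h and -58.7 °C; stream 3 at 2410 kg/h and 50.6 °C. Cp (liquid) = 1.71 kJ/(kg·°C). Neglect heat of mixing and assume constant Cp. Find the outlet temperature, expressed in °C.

T_out = -7.71 °C

Energy balance with Q = 0: Σ ṁᵢCp,ᵢ(T_out − Tᵢ) = 0
Σ ṁᵢCp,ᵢTᵢ = 693×1.71×-47.9 + 2210×1.71×-58.7 + 2410×1.71×50.6 = -70068
Σ ṁᵢCp,ᵢ = 693×1.71 + 2210×1.71 + 2410×1.71 = 9085.2
T_out = -70068 / 9085.2 = -7.7123 °C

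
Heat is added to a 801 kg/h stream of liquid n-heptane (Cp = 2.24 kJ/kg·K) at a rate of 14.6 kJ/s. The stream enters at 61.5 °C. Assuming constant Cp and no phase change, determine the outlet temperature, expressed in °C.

T_out = 90.8 °C

Q = 14.6 kJ/s = 52560 kJ/h
ΔT = Q/(ṁ·Cp) = 52560/(801×2.24) = 29.294 K
T_out = 61.5 + 29.294 = 90.794 °C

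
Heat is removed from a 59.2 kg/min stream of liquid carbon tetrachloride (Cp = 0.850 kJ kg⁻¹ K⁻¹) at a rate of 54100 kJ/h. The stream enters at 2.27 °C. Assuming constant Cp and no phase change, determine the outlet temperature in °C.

T_out = -15.6 °C

Q = 54100 kJ/h = 901.67 kJ/min
ΔT = Q/(ṁ·Cp) = 901.67/(59.2×0.850) = 17.919 K
T_out = 2.27 − 17.919 = -15.649 °C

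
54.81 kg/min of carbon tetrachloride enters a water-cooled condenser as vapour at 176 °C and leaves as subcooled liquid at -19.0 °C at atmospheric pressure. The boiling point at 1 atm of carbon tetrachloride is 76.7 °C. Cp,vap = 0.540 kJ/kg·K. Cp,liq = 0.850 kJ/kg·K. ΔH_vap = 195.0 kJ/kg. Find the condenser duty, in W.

Q_c = 301000 W

vapour 176→76.7 °C: -53.622 kJ/kg
condensation at 76.7 °C: -195 kJ/kg
liquid 76.7→-19.0 °C: -81.345 kJ/kg
Δh = -53.622 + -195 + -81.345 = -329.97 kJ/kg
Q = ṁ·Δh = 54.81 kg/min × -329.97 kJ/kg = -18085 kJ/min
|Q| = 301.42 kW = 301420 W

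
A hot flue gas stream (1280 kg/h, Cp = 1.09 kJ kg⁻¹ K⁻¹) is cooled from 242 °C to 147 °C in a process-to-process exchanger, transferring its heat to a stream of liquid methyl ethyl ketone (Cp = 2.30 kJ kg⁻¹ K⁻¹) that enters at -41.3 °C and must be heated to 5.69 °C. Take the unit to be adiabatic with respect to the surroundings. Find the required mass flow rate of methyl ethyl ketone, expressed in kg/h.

ṁ_c = 1230 kg/h

Heat released by hot stream: Q = 1280 × 1.09 × (242 − 147) = 132540 kJ/h
Energy balance on cold side (adiabatic exchanger): Q = ṁ_c·Cp_c·(T_c,out − T_c,in)
ṁ_c = 132540 / [2.30 × (5.69 − -41.3)] = 1226.4 kg/h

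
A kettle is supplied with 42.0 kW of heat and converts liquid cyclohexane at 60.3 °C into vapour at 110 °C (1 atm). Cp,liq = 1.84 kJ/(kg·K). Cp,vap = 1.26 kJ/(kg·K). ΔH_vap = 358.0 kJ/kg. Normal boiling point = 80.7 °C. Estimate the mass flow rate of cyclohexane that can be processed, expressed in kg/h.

ṁ = 350 kg/h

Δh = 1.84×(80.7−60.3) + 358.0 + 1.26×(110−80.7) = 432.45 kJ/kg
Q = 42.0 kW = 42 kJ/s = 151200 kJ/h
ṁ = Q/Δh = 151200 / 432.45 = 349.63 kg/h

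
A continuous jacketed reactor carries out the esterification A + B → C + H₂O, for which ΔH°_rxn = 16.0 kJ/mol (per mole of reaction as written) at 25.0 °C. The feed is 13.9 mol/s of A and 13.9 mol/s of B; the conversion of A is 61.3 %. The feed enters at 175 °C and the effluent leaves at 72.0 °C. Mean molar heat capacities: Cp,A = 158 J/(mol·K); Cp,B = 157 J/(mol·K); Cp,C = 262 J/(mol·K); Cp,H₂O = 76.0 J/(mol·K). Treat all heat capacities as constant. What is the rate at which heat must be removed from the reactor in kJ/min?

Extent of reaction ξ = 0.613 × 13.9 = 8.5207 mol/s
Reaction term: ξ·ΔH°_rxn = 8.5207 × 16.0 = 136.33 kJ/s
Sensible, feed 175→25 °C: -656.77 kJ/s
Outlet flows (mol/s): A 5.3793, B 5.3793, C 8.5207, H₂O 8.5207
Sensible, products 25→72.0 °C: 215 kJ/s
Q = ΔH = -305.44 kJ/s = -305.44 kW
Heat removed = 18327 kJ/min

Q_out = 18300 kJ/min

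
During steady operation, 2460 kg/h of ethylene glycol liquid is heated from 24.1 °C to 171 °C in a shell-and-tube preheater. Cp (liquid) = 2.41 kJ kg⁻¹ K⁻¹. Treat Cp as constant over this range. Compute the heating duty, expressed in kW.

Q = ṁ·Cp·ΔT = 2460 × 2.41 × (171 − 24.1) = 870910 kJ/h
Converting: 870910 / 3600 s = 241.92 kW

Q = 242 kW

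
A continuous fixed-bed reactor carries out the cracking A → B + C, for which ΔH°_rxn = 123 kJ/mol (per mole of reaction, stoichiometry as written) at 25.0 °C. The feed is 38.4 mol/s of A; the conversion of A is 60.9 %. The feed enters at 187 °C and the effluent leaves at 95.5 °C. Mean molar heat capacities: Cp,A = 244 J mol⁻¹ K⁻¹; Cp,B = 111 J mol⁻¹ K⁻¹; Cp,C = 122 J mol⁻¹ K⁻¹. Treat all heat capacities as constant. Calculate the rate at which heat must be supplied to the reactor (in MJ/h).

Q_in = 7200 MJ/h

Extent of reaction ξ = 0.609 × 38.4 = 23.386 mol/s
Reaction term: ξ·ΔH°_rxn = 23.386 × 123 = 2876.4 kJ/s
Sensible, feed 187→25 °C: -1517.9 kJ/s
Outlet flows (mol/s): A 15.014, B 23.386, C 23.386
Sensible, products 25→95.5 °C: 642.42 kJ/s
Q = ΔH = 2001 kJ/s = 2001 kW
Heat supplied = 7203.5 MJ/h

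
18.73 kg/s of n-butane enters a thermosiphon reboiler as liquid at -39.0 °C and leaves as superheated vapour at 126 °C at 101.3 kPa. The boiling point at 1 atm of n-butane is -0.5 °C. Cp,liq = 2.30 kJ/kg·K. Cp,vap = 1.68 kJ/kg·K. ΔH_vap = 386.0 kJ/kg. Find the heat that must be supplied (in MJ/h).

liquid -39.0→-0.5 °C: 88.55 kJ/kg
vaporisation at -0.5 °C: 386 kJ/kg
vapour -0.5→126 °C: 212.52 kJ/kg
Δh = 88.55 + 386 + 212.52 = 687.07 kJ/kg
Q = ṁ·Δh = 18.73 kg/s × 687.07 kJ/kg = 12869 kJ/s
|Q| = 12869 kW = 46328 MJ/h

Q = 46300 MJ/h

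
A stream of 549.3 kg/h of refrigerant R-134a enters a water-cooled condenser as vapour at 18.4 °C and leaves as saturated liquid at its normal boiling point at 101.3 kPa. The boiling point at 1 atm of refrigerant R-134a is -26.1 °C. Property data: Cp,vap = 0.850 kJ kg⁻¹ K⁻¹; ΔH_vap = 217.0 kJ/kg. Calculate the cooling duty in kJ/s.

vapour 18.4→-26.1 °C: -37.825 kJ/kg
condensation at -26.1 °C: -217 kJ/kg
Δh = -37.825 + -217 = -254.82 kJ/kg
Q = ṁ·Δh = 549.3 kg/h × -254.82 kJ/kg = -139980 kJ/h
|Q| = 38.882 kW

Q_c = 38.9 kJ/s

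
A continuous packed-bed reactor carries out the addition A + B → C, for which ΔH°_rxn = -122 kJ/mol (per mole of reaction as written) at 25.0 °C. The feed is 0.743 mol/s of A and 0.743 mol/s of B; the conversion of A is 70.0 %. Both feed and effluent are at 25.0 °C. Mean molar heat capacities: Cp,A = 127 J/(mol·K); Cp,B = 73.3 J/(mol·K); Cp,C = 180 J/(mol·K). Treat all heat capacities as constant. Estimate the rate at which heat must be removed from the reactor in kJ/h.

Extent of reaction ξ = 0.700 × 0.743 = 0.5201 mol/s
Reaction term: ξ·ΔH°_rxn = 0.5201 × -122 = -63.452 kJ/s
Q = ΔH = -63.452 kJ/s = -63.452 kW
Heat removed = 228430 kJ/h

Q_out = 228000 kJ/h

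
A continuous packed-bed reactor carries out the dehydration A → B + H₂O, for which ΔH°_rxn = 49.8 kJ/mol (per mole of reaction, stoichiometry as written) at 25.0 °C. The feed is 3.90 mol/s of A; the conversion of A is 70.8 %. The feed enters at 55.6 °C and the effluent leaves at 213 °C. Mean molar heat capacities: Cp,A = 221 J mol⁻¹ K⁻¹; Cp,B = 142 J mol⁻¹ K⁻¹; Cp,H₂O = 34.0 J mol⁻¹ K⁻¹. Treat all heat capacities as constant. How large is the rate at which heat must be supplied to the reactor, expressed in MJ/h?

Q_in = 899 MJ/h

Extent of reaction ξ = 0.708 × 3.90 = 2.7612 mol/s
Reaction term: ξ·ΔH°_rxn = 2.7612 × 49.8 = 137.51 kJ/s
Sensible, feed 55.6→25 °C: -26.374 kJ/s
Outlet flows (mol/s): A 1.1388, B 2.7612, H₂O 2.7612
Sensible, products 25→213 °C: 138.68 kJ/s
Q = ΔH = 249.81 kJ/s = 249.81 kW
Heat supplied = 899.32 MJ/h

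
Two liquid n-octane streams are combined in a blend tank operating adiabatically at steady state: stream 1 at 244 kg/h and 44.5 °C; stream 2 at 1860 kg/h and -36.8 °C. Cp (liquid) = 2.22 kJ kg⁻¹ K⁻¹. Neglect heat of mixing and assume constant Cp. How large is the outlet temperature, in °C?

T_out = -27.4 °C

Adiabatic, steady state ⇒ Σ ṁᵢCp,ᵢ(T_out − Tᵢ) = 0
Σ ṁᵢCp,ᵢTᵢ = 244×2.22×44.5 + 1860×2.22×-36.8 = -127850
Σ ṁᵢCp,ᵢ = 244×2.22 + 1860×2.22 = 4670.9
T_out = -127850 / 4670.9 = -27.372 °C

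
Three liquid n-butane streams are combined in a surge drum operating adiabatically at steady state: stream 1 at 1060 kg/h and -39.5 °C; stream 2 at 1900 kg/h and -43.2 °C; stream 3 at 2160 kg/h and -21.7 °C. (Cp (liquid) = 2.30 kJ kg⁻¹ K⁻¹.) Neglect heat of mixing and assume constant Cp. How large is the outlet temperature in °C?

Adiabatic, steady state ⇒ Σ ṁᵢCp,ᵢ(T_out − Tᵢ) = 0
T_out = Σ ṁᵢCp,ᵢTᵢ / Σ ṁᵢCp,ᵢ
      = -392890 / 11776 = -33.364 °C

T_out = -33.4 °C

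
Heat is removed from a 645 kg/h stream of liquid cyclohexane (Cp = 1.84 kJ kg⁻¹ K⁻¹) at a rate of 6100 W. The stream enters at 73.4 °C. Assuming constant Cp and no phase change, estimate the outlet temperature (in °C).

T_out = 54.9 °C

Q = 6100 W = 21960 kJ/h
ΔT = Q/(ṁ·Cp) = 21960/(645×1.84) = 18.504 K
T_out = 73.4 − 18.504 = 54.896 °C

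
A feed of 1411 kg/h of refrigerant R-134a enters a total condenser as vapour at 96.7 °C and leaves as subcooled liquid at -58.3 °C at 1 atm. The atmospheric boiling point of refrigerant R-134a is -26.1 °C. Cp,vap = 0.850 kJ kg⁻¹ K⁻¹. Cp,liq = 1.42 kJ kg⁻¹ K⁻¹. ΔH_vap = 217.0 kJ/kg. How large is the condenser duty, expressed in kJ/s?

Q_c = 144 kJ/s

vapour 96.7→-26.1 °C: -104.38 kJ/kg
condensation at -26.1 °C: -217 kJ/kg
liquid -26.1→-58.3 °C: -45.724 kJ/kg
Δh = -104.38 + -217 + -45.724 = -367.1 kJ/kg
Q = ṁ·Δh = 1411 kg/h × -367.1 kJ/kg = -517980 kJ/h
|Q| = 143.88 kW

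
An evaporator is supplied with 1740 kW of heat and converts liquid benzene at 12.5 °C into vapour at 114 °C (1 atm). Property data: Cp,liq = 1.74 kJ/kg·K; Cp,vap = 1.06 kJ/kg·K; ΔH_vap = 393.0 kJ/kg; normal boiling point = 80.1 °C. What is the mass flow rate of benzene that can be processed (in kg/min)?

ṁ = 191 kg/min

Δh = 1.74×(80.1−12.5) + 393.0 + 1.06×(114−80.1) = 546.56 kJ/kg
Q = 1740 kW = 1740 kJ/s = 104400 kJ/min
ṁ = Q/Δh = 104400 / 546.56 = 191.01 kg/min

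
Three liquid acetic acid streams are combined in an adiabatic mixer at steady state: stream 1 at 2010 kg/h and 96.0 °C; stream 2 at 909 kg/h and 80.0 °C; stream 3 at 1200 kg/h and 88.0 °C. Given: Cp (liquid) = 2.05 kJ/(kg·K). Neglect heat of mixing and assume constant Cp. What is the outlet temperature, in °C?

T_out = 90.1 °C

Energy balance with Q = 0: Σ ṁᵢCp,ᵢ(T_out − Tᵢ) = 0
Σ ṁᵢCp,ᵢTᵢ = 2010×2.05×96.0 + 909×2.05×80.0 + 1200×2.05×88.0 = 761120
Σ ṁᵢCp,ᵢ = 2010×2.05 + 909×2.05 + 1200×2.05 = 8444
T_out = 761120 / 8444 = 90.138 °C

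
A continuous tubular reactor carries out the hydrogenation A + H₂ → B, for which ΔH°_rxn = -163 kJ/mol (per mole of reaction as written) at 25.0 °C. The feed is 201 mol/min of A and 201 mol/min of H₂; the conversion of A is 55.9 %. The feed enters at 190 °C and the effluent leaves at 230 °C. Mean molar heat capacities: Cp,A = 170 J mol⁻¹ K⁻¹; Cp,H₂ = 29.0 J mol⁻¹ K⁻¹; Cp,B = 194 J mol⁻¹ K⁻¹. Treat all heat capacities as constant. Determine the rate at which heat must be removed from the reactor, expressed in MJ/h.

Extent of reaction ξ = 0.559 × 201 = 112.36 mol/min
Reaction term: ξ·ΔH°_rxn = 112.36 × -163 = -18315 kJ/min
Sensible, feed 190→25 °C: -6599.8 kJ/min
Outlet flows (mol/min): A 88.641, H₂ 88.641, B 112.36
Sensible, products 25→230 °C: 8084.6 kJ/min
Q = ΔH = -16830 kJ/min = -280.5 kW
Heat removed = 1009.8 MJ/h

Q_out = 1010 MJ/h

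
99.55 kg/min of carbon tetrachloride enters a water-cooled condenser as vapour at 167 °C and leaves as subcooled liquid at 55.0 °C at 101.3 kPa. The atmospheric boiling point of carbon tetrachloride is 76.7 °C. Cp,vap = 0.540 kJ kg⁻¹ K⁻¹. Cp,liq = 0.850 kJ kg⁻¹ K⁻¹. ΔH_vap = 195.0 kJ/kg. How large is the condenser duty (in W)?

vapour 167→76.7 °C: -48.762 kJ/kg
condensation at 76.7 °C: -195 kJ/kg
liquid 76.7→55.0 °C: -18.445 kJ/kg
Δh = -48.762 + -195 + -18.445 = -262.21 kJ/kg
Q = ṁ·Δh = 99.55 kg/min × -262.21 kJ/kg = -26103 kJ/min
|Q| = 435.05 kW = 435050 W

Q_c = 435000 W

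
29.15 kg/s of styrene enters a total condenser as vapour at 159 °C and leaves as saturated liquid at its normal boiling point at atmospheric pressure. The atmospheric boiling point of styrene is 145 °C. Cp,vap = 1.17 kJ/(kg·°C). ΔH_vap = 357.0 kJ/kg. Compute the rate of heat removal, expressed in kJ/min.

Q_c = 653000 kJ/min

vapour 159→145 °C: -16.38 kJ/kg
condensation at 145 °C: -357 kJ/kg
Δh = -16.38 + -357 = -373.38 kJ/kg
Q = ṁ·Δh = 29.15 kg/s × -373.38 kJ/kg = -10884 kJ/s
|Q| = 10884 kW = 653040 kJ/min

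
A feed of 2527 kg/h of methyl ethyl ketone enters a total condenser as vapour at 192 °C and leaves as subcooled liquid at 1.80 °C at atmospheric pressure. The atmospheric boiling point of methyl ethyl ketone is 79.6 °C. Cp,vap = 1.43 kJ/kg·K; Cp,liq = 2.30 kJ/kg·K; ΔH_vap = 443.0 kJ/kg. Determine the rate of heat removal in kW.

vapour 192→79.6 °C: -160.73 kJ/kg
condensation at 79.6 °C: -443 kJ/kg
liquid 79.6→1.80 °C: -178.94 kJ/kg
Δh = -160.73 + -443 + -178.94 = -782.67 kJ/kg
Q = ṁ·Δh = 2527 kg/h × -782.67 kJ/kg = -1.9778e+06 kJ/h
|Q| = 549.39 kW

Q_c = 549 kW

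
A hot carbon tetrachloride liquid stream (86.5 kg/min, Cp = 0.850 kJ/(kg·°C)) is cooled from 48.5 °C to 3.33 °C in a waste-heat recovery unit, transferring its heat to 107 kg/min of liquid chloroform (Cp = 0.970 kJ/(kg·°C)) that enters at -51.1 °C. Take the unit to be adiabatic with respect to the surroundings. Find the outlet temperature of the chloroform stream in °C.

Heat released by hot stream: Q = 86.5 × 0.850 × (48.5 − 3.33) = 3321.1 kJ/min
Energy balance on cold side (adiabatic exchanger): Q = ṁ_c·Cp_c·(T_c,out − T_c,in)
T_c,out = -51.1 + 3321.1/(107 × 0.970) = -19.102 °C

T_c,out = -19.1 °C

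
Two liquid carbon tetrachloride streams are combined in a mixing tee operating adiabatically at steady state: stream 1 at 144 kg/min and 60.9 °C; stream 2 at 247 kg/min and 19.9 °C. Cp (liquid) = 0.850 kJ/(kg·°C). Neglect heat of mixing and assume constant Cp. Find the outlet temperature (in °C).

T_out = 35.0 °C

Adiabatic, steady state ⇒ Σ ṁᵢCp,ᵢ(T_out − Tᵢ) = 0
T_out = Σ ṁᵢCp,ᵢTᵢ / Σ ṁᵢCp,ᵢ
      = 11632 / 332.35 = 35 °C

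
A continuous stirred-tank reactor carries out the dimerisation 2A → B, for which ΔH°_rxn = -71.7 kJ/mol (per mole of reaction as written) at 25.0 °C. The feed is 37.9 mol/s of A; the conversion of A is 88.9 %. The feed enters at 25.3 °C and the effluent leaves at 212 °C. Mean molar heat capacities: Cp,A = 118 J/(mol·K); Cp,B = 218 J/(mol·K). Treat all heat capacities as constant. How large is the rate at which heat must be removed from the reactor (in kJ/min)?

Extent of reaction ξ = 0.889 × 37.9 / 2 = 16.847 mol/s
Reaction term: ξ·ΔH°_rxn = 16.847 × -71.7 = -1207.9 kJ/s
Sensible, feed 25.3→25 °C: -1.3417 kJ/s
Outlet flows (mol/s): A 4.2069, B 16.847
Sensible, products 25→212 °C: 779.6 kJ/s
Q = ΔH = -429.64 kJ/s = -429.64 kW
Heat removed = 25779 kJ/min

Q_out = 25800 kJ/min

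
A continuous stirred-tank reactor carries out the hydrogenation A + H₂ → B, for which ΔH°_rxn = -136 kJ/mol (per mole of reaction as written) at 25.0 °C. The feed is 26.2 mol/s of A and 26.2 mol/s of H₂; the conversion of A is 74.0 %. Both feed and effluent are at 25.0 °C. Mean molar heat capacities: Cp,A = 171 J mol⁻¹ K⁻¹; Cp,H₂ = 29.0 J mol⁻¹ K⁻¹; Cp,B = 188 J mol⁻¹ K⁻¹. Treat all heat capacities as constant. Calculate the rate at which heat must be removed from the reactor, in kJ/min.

Extent of reaction ξ = 0.740 × 26.2 = 19.388 mol/s
Reaction term: ξ·ΔH°_rxn = 19.388 × -136 = -2636.8 kJ/s
Q = ΔH = -2636.8 kJ/s = -2636.8 kW
Heat removed = 158210 kJ/min

Q_out = 158000 kJ/min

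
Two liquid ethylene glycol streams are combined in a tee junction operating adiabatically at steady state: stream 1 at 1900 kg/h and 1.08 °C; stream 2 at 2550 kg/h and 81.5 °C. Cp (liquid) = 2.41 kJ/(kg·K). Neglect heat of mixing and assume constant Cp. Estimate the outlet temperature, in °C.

No heat crosses the boundary, so H_out = H_in.
T_out = Σ ṁᵢCp,ᵢTᵢ / Σ ṁᵢCp,ᵢ
      = 505800 / 10724 = 47.163 °C

T_out = 47.2 °C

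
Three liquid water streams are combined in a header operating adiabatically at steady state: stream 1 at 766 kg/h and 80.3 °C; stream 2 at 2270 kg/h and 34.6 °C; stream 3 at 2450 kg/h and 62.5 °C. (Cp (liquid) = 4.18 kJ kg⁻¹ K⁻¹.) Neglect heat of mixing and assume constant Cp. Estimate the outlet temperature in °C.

T_out = 53.4 °C

Energy balance with Q = 0: Σ ṁᵢCp,ᵢ(T_out − Tᵢ) = 0
T_out = Σ ṁᵢCp,ᵢTᵢ / Σ ṁᵢCp,ᵢ
      = 1.2255e+06 / 22931 = 53.441 °C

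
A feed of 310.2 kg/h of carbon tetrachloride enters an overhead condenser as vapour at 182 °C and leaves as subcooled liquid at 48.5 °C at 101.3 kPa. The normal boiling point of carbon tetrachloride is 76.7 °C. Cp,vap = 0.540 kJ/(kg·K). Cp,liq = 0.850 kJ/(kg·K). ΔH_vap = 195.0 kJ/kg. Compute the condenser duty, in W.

Q_c = 23800 W

vapour 182→76.7 °C: -56.862 kJ/kg
condensation at 76.7 °C: -195 kJ/kg
liquid 76.7→48.5 °C: -23.97 kJ/kg
Δh = -56.862 + -195 + -23.97 = -275.83 kJ/kg
Q = ṁ·Δh = 310.2 kg/h × -275.83 kJ/kg = -85563 kJ/h
|Q| = 23.768 kW = 23768 W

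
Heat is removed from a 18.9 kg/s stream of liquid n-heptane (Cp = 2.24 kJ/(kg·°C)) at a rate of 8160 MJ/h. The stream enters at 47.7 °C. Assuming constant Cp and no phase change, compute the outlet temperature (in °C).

T_out = -5.84 °C

Q = 8160 MJ/h = 2266.7 kJ/s
ΔT = Q/(ṁ·Cp) = 2266.7/(18.9×2.24) = 53.54 K
T_out = 47.7 − 53.54 = -5.8399 °C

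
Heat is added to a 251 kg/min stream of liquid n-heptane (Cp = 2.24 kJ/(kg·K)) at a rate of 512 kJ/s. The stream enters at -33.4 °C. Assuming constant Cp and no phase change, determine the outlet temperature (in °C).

T_out = 21.2 °C

Q = 512 kJ/s = 30720 kJ/min
ΔT = Q/(ṁ·Cp) = 30720/(251×2.24) = 54.639 K
T_out = -33.4 + 54.639 = 21.239 °C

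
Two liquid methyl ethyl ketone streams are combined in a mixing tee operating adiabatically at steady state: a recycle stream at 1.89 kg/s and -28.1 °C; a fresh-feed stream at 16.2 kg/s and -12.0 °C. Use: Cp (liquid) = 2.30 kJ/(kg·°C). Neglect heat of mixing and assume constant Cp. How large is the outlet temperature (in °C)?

Adiabatic, steady state ⇒ Σ ṁᵢCp,ᵢ(T_out − Tᵢ) = 0
T_out = Σ ṁᵢCp,ᵢTᵢ / Σ ṁᵢCp,ᵢ
      = -569.27 / 41.607 = -13.682 °C

T_out = -13.7 °C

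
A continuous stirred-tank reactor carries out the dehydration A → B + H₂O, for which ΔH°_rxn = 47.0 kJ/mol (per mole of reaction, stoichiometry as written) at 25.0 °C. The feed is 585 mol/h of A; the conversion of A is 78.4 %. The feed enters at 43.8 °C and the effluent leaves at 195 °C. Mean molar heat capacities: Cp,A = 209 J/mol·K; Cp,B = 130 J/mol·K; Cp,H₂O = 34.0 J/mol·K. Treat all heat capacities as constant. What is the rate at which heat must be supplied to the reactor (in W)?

Extent of reaction ξ = 0.784 × 585 = 458.64 mol/h
Reaction term: ξ·ΔH°_rxn = 458.64 × 47.0 = 21556 kJ/h
Sensible, feed 43.8→25 °C: -2298.6 kJ/h
Outlet flows (mol/h): A 126.36, B 458.64, H₂O 458.64
Sensible, products 25→195 °C: 17276 kJ/h
Q = ΔH = 36534 kJ/h = 10.148 kW
Heat supplied = 10148 W

Q_in = 10100 W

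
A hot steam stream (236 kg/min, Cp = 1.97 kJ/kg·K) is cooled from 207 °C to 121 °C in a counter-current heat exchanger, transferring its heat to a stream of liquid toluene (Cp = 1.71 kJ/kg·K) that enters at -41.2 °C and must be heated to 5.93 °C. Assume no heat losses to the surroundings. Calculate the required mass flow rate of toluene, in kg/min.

ṁ_c = 496 kg/min

Heat released by hot stream: Q = 236 × 1.97 × (207 − 121) = 39983 kJ/min
Energy balance on cold side (adiabatic exchanger): Q = ṁ_c·Cp_c·(T_c,out − T_c,in)
ṁ_c = 39983 / [1.71 × (5.93 − -41.2)] = 496.12 kg/min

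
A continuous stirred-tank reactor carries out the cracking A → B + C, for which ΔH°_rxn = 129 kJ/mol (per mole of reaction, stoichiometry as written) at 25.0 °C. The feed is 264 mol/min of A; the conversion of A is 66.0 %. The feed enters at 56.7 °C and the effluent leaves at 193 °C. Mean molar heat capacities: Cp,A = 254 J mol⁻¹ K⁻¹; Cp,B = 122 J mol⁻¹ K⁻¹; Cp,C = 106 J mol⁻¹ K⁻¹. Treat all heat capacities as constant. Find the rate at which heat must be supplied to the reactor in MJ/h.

Q_in = 1850 MJ/h

Extent of reaction ξ = 0.660 × 264 = 174.24 mol/min
Reaction term: ξ·ΔH°_rxn = 174.24 × 129 = 22477 kJ/min
Sensible, feed 56.7→25 °C: -2125.7 kJ/min
Outlet flows (mol/min): A 89.76, B 174.24, C 174.24
Sensible, products 25→193 °C: 10504 kJ/min
Q = ΔH = 30856 kJ/min = 514.26 kW
Heat supplied = 1851.3 MJ/h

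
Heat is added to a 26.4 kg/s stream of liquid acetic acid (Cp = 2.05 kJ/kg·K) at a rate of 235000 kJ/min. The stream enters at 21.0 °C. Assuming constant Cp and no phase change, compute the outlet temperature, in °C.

T_out = 93.4 °C

Q = 235000 kJ/min = 3916.7 kJ/s
ΔT = Q/(ṁ·Cp) = 3916.7/(26.4×2.05) = 72.37 K
T_out = 21.0 + 72.37 = 93.37 °C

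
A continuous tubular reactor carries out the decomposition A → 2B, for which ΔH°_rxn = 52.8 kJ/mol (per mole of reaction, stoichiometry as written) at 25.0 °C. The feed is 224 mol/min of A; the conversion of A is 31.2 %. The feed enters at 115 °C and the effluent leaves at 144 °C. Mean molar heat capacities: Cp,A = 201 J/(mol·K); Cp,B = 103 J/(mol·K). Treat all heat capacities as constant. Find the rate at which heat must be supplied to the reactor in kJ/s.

Extent of reaction ξ = 0.312 × 224 = 69.888 mol/min
Reaction term: ξ·ΔH°_rxn = 69.888 × 52.8 = 3690.1 kJ/min
Sensible, feed 115→25 °C: -4052.2 kJ/min
Outlet flows (mol/min): A 154.11, B 139.78
Sensible, products 25→144 °C: 5399.4 kJ/min
Q = ΔH = 5037.4 kJ/min = 83.956 kW
Heat supplied = 83.956 kJ/s

Q_in = 84.0 kJ/s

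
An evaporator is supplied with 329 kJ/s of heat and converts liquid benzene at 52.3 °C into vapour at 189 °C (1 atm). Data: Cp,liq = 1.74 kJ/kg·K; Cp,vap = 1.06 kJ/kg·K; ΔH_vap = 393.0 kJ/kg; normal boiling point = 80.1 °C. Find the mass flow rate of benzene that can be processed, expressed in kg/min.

Δh = 1.74×(80.1−52.3) + 393.0 + 1.06×(189−80.1) = 556.81 kJ/kg
Q = 329 kJ/s = 329 kJ/s = 19740 kJ/min
ṁ = Q/Δh = 19740 / 556.81 = 35.452 kg/min

ṁ = 35.5 kg/min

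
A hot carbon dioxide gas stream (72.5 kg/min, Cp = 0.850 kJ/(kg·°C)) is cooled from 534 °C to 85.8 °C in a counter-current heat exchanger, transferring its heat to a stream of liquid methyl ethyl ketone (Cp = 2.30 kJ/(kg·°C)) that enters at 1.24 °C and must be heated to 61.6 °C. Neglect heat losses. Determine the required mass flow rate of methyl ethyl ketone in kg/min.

ṁ_c = 199 kg/min

Heat released by hot stream: Q = 72.5 × 0.850 × (534 − 85.8) = 27620 kJ/min
Energy balance on cold side (adiabatic exchanger): Q = ṁ_c·Cp_c·(T_c,out − T_c,in)
ṁ_c = 27620 / [2.30 × (61.6 − 1.24)] = 198.95 kg/min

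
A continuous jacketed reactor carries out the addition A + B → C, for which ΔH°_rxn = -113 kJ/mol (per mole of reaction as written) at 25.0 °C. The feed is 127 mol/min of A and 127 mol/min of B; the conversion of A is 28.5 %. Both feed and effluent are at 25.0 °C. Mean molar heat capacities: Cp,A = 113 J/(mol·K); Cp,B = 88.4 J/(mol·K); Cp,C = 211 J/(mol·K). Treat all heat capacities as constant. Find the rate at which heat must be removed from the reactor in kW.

Q_out = 68.2 kW

Extent of reaction ξ = 0.285 × 127 = 36.195 mol/min
Reaction term: ξ·ΔH°_rxn = 36.195 × -113 = -4090 kJ/min
Q = ΔH = -4090 kJ/min = -68.167 kW
Heat removed = 68.167 kW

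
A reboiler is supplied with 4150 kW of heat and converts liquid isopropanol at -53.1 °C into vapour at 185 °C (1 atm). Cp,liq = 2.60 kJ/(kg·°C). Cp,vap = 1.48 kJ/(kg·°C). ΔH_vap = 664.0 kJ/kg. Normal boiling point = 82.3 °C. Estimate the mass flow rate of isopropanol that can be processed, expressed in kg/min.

ṁ = 213 kg/min

Δh = 2.60×(82.3−-53.1) + 664.0 + 1.48×(185−82.3) = 1168 kJ/kg
Q = 4150 kW = 4150 kJ/s = 249000 kJ/min
ṁ = Q/Δh = 249000 / 1168 = 213.18 kg/min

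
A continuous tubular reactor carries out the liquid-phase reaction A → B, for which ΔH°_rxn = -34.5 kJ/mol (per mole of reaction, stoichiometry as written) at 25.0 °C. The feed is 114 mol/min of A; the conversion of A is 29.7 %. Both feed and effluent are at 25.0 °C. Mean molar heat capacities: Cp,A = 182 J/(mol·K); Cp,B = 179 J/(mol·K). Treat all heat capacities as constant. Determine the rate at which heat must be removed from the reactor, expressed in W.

Extent of reaction ξ = 0.297 × 114 = 33.858 mol/min
Reaction term: ξ·ΔH°_rxn = 33.858 × -34.5 = -1168.1 kJ/min
Q = ΔH = -1168.1 kJ/min = -19.468 kW
Heat removed = 19468 W

Q_out = 19500 W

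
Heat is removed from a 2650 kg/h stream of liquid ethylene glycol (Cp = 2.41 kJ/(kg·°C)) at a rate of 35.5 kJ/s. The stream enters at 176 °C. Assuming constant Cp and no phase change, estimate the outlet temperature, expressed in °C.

T_out = 156 °C

Q = 35.5 kJ/s = 127800 kJ/h
ΔT = Q/(ṁ·Cp) = 127800/(2650×2.41) = 20.011 K
T_out = 176 − 20.011 = 155.99 °C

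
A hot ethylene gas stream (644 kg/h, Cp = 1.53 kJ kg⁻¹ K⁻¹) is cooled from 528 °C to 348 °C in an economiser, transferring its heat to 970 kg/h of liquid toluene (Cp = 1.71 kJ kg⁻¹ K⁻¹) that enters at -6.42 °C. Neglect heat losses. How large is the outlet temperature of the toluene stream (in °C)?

Heat released by hot stream: Q = 644 × 1.53 × (528 − 348) = 177360 kJ/h
Energy balance on cold side (adiabatic exchanger): Q = ṁ_c·Cp_c·(T_c,out − T_c,in)
T_c,out = -6.42 + 177360/(970 × 1.71) = 100.51 °C

T_c,out = 101 °C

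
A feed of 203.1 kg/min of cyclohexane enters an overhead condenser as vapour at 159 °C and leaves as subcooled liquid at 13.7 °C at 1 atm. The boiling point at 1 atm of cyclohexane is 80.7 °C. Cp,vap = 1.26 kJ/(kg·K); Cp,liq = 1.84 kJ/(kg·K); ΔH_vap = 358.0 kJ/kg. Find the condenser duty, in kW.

Q_c = 1960 kW

vapour 159→80.7 °C: -98.658 kJ/kg
condensation at 80.7 °C: -358 kJ/kg
liquid 80.7→13.7 °C: -123.28 kJ/kg
Δh = -98.658 + -358 + -123.28 = -579.94 kJ/kg
Q = ṁ·Δh = 203.1 kg/min × -579.94 kJ/kg = -117790 kJ/min
|Q| = 1963.1 kW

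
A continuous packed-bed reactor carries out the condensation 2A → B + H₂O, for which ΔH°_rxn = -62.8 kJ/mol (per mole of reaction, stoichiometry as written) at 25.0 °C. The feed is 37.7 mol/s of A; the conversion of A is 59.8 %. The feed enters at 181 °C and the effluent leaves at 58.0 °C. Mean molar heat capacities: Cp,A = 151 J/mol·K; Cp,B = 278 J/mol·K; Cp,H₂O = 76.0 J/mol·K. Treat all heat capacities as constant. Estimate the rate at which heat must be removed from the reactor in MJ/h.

Q_out = 5000 MJ/h

Extent of reaction ξ = 0.598 × 37.7 / 2 = 11.272 mol/s
Reaction term: ξ·ΔH°_rxn = 11.272 × -62.8 = -707.9 kJ/s
Sensible, feed 181→25 °C: -888.06 kJ/s
Outlet flows (mol/s): A 15.155, B 11.272, H₂O 11.272
Sensible, products 25→58.0 °C: 207.2 kJ/s
Q = ΔH = -1388.8 kJ/s = -1388.8 kW
Heat removed = 4999.5 MJ/h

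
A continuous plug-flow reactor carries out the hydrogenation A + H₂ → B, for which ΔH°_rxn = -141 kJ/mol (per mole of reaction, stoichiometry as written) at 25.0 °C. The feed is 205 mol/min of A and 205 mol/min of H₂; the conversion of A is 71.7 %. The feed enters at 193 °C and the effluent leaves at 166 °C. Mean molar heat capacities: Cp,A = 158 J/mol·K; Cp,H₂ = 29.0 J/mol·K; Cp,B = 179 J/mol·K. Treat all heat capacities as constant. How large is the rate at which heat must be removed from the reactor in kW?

Extent of reaction ξ = 0.717 × 205 = 146.98 mol/min
Reaction term: ξ·ΔH°_rxn = 146.98 × -141 = -20725 kJ/min
Sensible, feed 193→25 °C: -6440.3 kJ/min
Outlet flows (mol/min): A 58.015, H₂ 58.015, B 146.98
Sensible, products 25→166 °C: 5239.4 kJ/min
Q = ΔH = -21926 kJ/min = -365.43 kW
Heat removed = 365.43 kW

Q_out = 365 kW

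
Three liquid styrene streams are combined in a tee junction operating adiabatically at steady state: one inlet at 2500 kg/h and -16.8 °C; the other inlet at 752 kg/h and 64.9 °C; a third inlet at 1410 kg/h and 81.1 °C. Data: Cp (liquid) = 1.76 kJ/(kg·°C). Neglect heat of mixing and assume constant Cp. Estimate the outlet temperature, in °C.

T_out = 26.0 °C

Adiabatic, steady state ⇒ Σ ṁᵢCp,ᵢ(T_out − Tᵢ) = 0
Σ ṁᵢCp,ᵢTᵢ = 2500×1.76×-16.8 + 752×1.76×64.9 + 1410×1.76×81.1 = 213230
Σ ṁᵢCp,ᵢ = 2500×1.76 + 752×1.76 + 1410×1.76 = 8205.1
T_out = 213230 / 8205.1 = 25.988 °C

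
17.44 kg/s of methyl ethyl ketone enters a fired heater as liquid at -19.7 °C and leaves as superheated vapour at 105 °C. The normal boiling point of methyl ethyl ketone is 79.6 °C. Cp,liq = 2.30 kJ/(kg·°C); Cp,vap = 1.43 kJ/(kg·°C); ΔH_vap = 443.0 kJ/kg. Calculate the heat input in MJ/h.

Q = 44400 MJ/h

liquid -19.7→79.6 °C: 228.39 kJ/kg
vaporisation at 79.6 °C: 443 kJ/kg
vapour 79.6→105 °C: 36.322 kJ/kg
Δh = 228.39 + 443 + 36.322 = 707.71 kJ/kg
Q = ṁ·Δh = 17.44 kg/s × 707.71 kJ/kg = 12342 kJ/s
|Q| = 12342 kW = 44433 MJ/h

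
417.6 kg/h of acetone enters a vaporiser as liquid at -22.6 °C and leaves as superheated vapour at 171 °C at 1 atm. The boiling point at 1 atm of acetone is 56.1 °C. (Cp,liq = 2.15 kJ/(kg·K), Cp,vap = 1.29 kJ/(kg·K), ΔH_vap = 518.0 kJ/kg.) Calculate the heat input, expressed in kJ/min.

liquid -22.6→56.1 °C: 169.21 kJ/kg
vaporisation at 56.1 °C: 518 kJ/kg
vapour 56.1→171 °C: 148.22 kJ/kg
Δh = 169.21 + 518 + 148.22 = 835.43 kJ/kg
Q = ṁ·Δh = 417.6 kg/h × 835.43 kJ/kg = 348870 kJ/h
|Q| = 96.909 kW = 5814.6 kJ/min

Q = 5810 kJ/min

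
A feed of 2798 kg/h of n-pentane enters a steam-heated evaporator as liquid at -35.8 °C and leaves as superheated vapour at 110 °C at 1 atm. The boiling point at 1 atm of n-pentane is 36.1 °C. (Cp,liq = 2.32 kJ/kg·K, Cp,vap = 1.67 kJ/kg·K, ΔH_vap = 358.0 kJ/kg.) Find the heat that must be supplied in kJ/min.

liquid -35.8→36.1 °C: 166.81 kJ/kg
vaporisation at 36.1 °C: 358 kJ/kg
vapour 36.1→110 °C: 123.41 kJ/kg
Δh = 166.81 + 358 + 123.41 = 648.22 kJ/kg
Q = ṁ·Δh = 2798 kg/h × 648.22 kJ/kg = 1.8137e+06 kJ/h
|Q| = 503.81 kW = 30229 kJ/min

Q = 30200 kJ/min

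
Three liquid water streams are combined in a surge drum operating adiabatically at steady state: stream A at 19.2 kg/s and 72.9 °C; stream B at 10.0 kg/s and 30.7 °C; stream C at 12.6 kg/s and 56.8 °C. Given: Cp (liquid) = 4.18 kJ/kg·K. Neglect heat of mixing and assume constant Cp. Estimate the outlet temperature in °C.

T_out = 58.0 °C

No heat crosses the boundary, so H_out = H_in.
Σ ṁᵢCp,ᵢTᵢ = 19.2×4.18×72.9 + 10.0×4.18×30.7 + 12.6×4.18×56.8 = 10125
Σ ṁᵢCp,ᵢ = 19.2×4.18 + 10.0×4.18 + 12.6×4.18 = 174.72
T_out = 10125 / 174.72 = 57.951 °C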